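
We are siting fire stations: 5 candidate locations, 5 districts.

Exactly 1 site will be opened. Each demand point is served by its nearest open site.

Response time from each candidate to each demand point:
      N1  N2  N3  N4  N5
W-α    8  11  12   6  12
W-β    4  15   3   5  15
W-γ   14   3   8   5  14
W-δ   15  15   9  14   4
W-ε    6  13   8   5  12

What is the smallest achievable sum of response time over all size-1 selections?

Open {W-β}.
  N1→W-β 4, N2→W-β 15, N3→W-β 3, N4→W-β 5, N5→W-β 15  ⇒ total 42.
Compare {W-γ}: total 44.
Compare {W-ε}: total 44.
No size-1 selection does better; minimum is 42.

42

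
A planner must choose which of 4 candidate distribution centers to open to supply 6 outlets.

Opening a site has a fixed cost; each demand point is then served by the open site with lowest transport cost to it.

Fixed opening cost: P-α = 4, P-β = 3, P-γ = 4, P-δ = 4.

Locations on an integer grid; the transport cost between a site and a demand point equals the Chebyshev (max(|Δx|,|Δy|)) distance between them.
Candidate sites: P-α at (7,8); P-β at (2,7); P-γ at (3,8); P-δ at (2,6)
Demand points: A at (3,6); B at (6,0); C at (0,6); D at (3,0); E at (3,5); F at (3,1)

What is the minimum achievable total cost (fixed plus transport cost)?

Open {P-δ}: assign each demand point to its cheapest open site.
  A→P-δ 1, B→P-δ 6, C→P-δ 2, D→P-δ 6, E→P-δ 1, F→P-δ 5
  transport cost 21, fixed 4 → total 25.
Compare {P-β}: transport cost 25 + fixed 3 = 28.
Compare {P-β, P-δ}: transport cost 21 + fixed 7 = 28.
Compare {P-α, P-δ}: transport cost 21 + fixed 8 = 29.
All other subsets cost ≥ 28. Minimum total cost: 25.

25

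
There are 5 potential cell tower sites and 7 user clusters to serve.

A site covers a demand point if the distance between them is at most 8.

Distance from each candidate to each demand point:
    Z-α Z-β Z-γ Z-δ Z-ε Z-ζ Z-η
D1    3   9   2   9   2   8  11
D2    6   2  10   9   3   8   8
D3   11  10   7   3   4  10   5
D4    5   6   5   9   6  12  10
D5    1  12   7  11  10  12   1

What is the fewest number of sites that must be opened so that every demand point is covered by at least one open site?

2

Coverage sets (demand points within 8 of each site):
  D1: {Z-α, Z-γ, Z-ε, Z-ζ}
  D2: {Z-α, Z-β, Z-ε, Z-ζ, Z-η}
  D3: {Z-γ, Z-δ, Z-ε, Z-η}
  D4: {Z-α, Z-β, Z-γ, Z-ε}
  D5: {Z-α, Z-γ, Z-η}
No single site covers all 7 demand points.
But {D2, D3} covers everything, so the minimum is 2.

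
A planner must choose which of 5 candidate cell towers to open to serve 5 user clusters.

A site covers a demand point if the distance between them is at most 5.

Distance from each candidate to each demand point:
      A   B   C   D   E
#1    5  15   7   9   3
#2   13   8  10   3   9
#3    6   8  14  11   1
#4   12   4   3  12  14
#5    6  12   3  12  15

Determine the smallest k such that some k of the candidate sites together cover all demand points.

3

Coverage sets (demand points within 5 of each site):
  #1: {A, E}
  #2: {D}
  #3: {E}
  #4: {B, C}
  #5: {C}
No 2 sites suffice: every size-2 union leaves at least one demand point uncovered.
But {#1, #2, #4} covers everything, so the minimum is 3.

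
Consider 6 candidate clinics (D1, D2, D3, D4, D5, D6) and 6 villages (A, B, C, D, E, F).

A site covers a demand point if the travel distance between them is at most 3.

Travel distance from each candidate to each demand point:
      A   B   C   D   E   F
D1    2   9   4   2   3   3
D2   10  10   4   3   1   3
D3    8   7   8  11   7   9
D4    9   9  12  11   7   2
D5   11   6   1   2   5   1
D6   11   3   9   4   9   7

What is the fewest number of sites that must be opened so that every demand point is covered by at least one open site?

3

Coverage sets (demand points within 3 of each site):
  D1: {A, D, E, F}
  D2: {D, E, F}
  D3: {}
  D4: {F}
  D5: {C, D, F}
  D6: {B}
No 2 sites suffice: every size-2 union leaves at least one demand point uncovered.
But {D1, D5, D6} covers everything, so the minimum is 3.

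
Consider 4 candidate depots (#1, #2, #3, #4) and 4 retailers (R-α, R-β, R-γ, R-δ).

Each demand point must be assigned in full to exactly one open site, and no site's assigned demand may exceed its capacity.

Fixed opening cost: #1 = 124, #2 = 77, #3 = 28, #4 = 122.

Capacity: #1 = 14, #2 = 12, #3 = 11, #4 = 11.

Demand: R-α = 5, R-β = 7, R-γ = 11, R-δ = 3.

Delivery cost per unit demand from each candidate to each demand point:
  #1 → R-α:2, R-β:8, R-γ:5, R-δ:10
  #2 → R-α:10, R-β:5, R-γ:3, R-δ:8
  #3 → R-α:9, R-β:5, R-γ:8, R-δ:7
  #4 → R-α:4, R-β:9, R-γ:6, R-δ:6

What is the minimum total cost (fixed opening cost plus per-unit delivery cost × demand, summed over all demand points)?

328

Open {#1, #2, #3}; cheapest assignment that respects the capacities:
  #1 (cap 14, load 5): R-α — cost 5×2 = 10
  #2 (cap 12, load 11): R-γ — cost 11×3 = 33
  #3 (cap 11, load 10): R-β, R-δ — cost 7×5 + 3×7 = 56
  Shipping 99, fixed 229 → total 328.
  Any other capacity-feasible assignment to {#1, #2, #3} ships for at least 99.
Compare {#2, #3, #4}: its best feasible assignment gives total 333.
Compare {#1, #2}: its best feasible assignment gives total 371.
Every other set of open sites that can feasibly serve all demand totals ≥ 333 even under its best assignment. Minimum: 328.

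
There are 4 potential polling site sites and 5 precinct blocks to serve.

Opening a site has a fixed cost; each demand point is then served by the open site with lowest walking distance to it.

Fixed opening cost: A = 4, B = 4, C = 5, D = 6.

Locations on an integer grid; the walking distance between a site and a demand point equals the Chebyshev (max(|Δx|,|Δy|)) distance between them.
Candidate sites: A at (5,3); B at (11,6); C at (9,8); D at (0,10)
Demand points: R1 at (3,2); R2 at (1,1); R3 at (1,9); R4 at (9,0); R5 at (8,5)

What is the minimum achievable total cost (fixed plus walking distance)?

23

Open {A}: assign each demand point to its cheapest open site.
  R1→A 2, R2→A 4, R3→A 6, R4→A 4, R5→A 3
  walking distance 19, fixed 4 → total 23.
Compare {A, D}: walking distance 14 + fixed 10 = 24.
Compare {A, B}: walking distance 19 + fixed 8 = 27.
Compare {A, C}: walking distance 19 + fixed 9 = 28.
All other subsets cost ≥ 24. Minimum total cost: 23.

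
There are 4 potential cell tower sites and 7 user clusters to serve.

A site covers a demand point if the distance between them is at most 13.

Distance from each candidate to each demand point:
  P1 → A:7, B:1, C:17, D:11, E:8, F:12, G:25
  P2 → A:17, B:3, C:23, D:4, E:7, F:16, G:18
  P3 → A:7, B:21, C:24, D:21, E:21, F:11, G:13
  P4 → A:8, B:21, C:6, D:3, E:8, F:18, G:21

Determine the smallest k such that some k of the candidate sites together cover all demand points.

3

Coverage sets (demand points within 13 of each site):
  P1: {A, B, D, E, F}
  P2: {B, D, E}
  P3: {A, F, G}
  P4: {A, C, D, E}
No 2 sites suffice: every size-2 union leaves at least one demand point uncovered.
But {P1, P3, P4} covers everything, so the minimum is 3.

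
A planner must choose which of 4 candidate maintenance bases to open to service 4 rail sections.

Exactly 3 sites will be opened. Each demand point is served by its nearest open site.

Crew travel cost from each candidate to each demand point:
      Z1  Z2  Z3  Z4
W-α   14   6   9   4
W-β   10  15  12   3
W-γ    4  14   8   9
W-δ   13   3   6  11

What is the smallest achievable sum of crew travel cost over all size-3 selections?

Open {W-β, W-γ, W-δ}.
  Z1→W-γ 4, Z2→W-δ 3, Z3→W-δ 6, Z4→W-β 3  ⇒ total 16.
Compare {W-α, W-γ, W-δ}: total 17.
Compare {W-α, W-β, W-γ}: total 21.
No size-3 selection does better; minimum is 16.

16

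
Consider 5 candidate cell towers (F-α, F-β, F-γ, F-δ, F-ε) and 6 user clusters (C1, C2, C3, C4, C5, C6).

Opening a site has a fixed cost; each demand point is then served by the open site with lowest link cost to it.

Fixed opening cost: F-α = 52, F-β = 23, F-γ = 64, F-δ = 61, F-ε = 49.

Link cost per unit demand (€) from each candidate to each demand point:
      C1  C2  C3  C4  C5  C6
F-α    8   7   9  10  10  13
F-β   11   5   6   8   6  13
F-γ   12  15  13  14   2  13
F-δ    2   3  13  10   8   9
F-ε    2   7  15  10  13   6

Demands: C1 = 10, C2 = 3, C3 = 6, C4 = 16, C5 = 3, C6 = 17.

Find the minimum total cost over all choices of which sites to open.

Open {F-β, F-ε}: assign each demand point to its cheapest open site.
  C1→F-ε 10×2=20, C2→F-β 3×5=15, C3→F-β 6×6=36, C4→F-β 16×8=128, C5→F-β 3×6=18, C6→F-ε 17×6=102
  link cost 319, fixed 72 → total 391.
Compare {F-α, F-β, F-ε}: link cost 319 + fixed 124 = 443.
Compare {F-β, F-γ, F-ε}: link cost 307 + fixed 136 = 443.
Compare {F-β, F-δ, F-ε}: link cost 313 + fixed 133 = 446.
All other subsets cost ≥ 443. Minimum total cost: 391.

391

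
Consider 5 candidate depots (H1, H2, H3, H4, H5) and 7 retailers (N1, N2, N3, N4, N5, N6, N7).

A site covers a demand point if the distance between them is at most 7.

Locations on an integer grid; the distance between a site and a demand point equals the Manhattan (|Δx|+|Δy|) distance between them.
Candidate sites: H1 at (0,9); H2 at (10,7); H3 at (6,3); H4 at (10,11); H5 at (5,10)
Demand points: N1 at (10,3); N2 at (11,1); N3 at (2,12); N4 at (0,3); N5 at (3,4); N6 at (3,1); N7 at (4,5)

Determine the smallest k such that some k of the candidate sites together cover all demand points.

Coverage sets (demand points within 7 of each site):
  H1: {N3, N4}
  H2: {N1, N2}
  H3: {N1, N2, N4, N5, N6, N7}
  H4: {}
  H5: {N3, N7}
No single site covers all 7 demand points.
But {H1, H3} covers everything, so the minimum is 2.

2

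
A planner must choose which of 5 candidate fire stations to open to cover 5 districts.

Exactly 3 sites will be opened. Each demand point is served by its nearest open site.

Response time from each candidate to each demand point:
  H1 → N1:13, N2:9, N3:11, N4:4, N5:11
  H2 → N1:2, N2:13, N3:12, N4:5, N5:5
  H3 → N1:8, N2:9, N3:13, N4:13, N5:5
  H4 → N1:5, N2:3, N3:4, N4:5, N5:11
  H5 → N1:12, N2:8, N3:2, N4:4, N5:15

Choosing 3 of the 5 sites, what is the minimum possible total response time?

Open {H2, H4, H5}.
  N1→H2 2, N2→H4 3, N3→H5 2, N4→H5 4, N5→H2 5  ⇒ total 16.
Compare {H1, H2, H4}: total 18.
Compare {H2, H3, H4}: total 19.
No size-3 selection does better; minimum is 16.

16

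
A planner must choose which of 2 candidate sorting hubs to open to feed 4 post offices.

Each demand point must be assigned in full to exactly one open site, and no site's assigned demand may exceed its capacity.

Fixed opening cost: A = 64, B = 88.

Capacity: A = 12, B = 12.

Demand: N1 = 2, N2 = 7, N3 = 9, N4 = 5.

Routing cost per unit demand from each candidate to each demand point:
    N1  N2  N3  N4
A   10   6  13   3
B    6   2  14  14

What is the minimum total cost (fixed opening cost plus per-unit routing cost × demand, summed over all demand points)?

347

Open {A, B}; cheapest assignment that respects the capacities:
  A (cap 12, load 12): N2, N4 — cost 7×6 + 5×3 = 57
  B (cap 12, load 11): N1, N3 — cost 2×6 + 9×14 = 138
  Shipping 195, fixed 152 → total 347.
  Any other capacity-feasible assignment to {A, B} ships for at least 195.
Total demand is 23 and no other set of sites has combined capacity ≥ 23, so {A, B} is the only feasible choice of open sites. Minimum: 347.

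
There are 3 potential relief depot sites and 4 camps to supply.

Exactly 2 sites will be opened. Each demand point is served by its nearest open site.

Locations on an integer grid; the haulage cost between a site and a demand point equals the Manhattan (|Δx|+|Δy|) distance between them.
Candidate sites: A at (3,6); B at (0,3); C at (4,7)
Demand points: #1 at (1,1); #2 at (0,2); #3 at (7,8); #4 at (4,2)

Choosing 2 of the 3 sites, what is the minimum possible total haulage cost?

13

Open {B, C}.
  #1→B 3, #2→B 1, #3→C 4, #4→B 5  ⇒ total 13.
Compare {A, B}: total 15.
Compare {A, C}: total 23.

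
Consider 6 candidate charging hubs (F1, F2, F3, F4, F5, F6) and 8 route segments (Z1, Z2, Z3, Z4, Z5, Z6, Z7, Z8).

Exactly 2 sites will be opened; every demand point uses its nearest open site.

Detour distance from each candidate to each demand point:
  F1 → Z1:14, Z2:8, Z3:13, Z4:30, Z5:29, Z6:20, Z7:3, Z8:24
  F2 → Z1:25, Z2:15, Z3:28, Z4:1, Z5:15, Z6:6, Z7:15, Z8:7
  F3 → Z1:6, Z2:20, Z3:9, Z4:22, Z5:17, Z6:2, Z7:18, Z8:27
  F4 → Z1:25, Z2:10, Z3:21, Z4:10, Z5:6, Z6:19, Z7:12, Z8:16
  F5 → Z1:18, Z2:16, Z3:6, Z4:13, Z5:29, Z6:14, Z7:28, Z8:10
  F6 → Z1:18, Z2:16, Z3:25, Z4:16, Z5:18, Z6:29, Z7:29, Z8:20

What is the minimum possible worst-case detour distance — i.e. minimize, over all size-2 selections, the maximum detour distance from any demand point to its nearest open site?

Open {F1, F2}.
  Farthest demand point is Z5 at detour distance 15 (to F2); all others are ≤ 15.
With {F2, F3} the worst case is 15.
With {F3, F4} the worst case is 16.
No size-2 selection achieves below 15.

15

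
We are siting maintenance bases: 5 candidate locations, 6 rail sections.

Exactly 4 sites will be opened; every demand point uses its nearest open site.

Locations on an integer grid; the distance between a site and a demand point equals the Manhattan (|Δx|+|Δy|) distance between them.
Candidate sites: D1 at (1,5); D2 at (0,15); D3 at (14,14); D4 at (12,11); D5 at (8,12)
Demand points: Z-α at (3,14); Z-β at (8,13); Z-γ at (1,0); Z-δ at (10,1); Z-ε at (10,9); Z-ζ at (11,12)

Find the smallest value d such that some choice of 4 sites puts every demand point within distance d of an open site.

Open {D1, D2, D3, D4}.
  Farthest demand point is Z-δ at distance 12 (to D4); all others are ≤ 12.
With {D1, D2, D4, D5} the worst case is 12.
With {D1, D3, D4, D5} the worst case is 12.
No size-4 selection achieves below 12.

12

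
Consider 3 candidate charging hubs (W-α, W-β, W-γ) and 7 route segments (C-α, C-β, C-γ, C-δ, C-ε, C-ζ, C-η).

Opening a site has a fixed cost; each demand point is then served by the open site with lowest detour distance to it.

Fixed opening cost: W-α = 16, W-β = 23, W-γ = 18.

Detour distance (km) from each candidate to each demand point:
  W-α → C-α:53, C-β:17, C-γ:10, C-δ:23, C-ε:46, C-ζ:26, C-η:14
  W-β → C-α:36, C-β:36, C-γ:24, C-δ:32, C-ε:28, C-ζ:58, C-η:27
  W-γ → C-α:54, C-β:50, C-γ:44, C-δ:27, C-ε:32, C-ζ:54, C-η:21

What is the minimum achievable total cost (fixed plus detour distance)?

Open {W-α, W-β}: assign each demand point to its cheapest open site.
  C-α→W-β 36, C-β→W-α 17, C-γ→W-α 10, C-δ→W-α 23, C-ε→W-β 28, C-ζ→W-α 26, C-η→W-α 14
  detour distance 154, fixed 39 → total 193.
Compare {W-α}: detour distance 189 + fixed 16 = 205.
Compare {W-α, W-γ}: detour distance 175 + fixed 34 = 209.
Compare {W-α, W-β, W-γ}: detour distance 154 + fixed 57 = 211.
All other subsets cost ≥ 205. Minimum total cost: 193.

193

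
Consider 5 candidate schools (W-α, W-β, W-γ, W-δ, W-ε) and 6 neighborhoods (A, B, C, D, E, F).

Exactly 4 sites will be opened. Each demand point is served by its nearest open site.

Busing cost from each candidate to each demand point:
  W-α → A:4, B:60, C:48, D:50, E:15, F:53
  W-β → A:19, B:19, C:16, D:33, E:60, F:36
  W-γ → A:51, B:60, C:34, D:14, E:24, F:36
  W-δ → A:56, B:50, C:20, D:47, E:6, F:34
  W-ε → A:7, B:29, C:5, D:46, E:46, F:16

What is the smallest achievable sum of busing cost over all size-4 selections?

67

Open {W-β, W-γ, W-δ, W-ε}.
  A→W-ε 7, B→W-β 19, C→W-ε 5, D→W-γ 14, E→W-δ 6, F→W-ε 16  ⇒ total 67.
Compare {W-α, W-β, W-γ, W-ε}: total 73.
Compare {W-α, W-γ, W-δ, W-ε}: total 74.
No size-4 selection does better; minimum is 67.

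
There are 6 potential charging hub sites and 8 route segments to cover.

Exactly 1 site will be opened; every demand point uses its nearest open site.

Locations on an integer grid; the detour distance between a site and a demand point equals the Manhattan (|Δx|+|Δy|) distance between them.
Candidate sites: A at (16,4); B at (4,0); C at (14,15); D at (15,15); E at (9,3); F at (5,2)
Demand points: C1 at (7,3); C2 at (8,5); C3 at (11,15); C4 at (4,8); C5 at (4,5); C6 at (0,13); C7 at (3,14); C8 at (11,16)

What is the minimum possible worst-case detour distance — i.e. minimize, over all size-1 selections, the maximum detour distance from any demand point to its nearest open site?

19

Open {E}.
  Farthest demand point is C6 at detour distance 19 (to E); all others are ≤ 19.
With {C} the worst case is 20.
With {F} the worst case is 20.
No size-1 selection achieves below 19.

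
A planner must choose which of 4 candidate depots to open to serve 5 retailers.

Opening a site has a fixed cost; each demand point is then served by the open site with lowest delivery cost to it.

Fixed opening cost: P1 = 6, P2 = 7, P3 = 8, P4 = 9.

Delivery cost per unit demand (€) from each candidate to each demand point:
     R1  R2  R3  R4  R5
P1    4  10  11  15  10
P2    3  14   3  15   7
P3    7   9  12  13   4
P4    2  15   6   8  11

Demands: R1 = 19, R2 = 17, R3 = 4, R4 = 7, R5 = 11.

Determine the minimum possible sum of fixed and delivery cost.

327

Open {P2, P3, P4}: assign each demand point to its cheapest open site.
  R1→P4 19×2=38, R2→P3 17×9=153, R3→P2 4×3=12, R4→P4 7×8=56, R5→P3 11×4=44
  delivery cost 303, fixed 24 → total 327.
Compare {P3, P4}: delivery cost 315 + fixed 17 = 332.
Compare {P1, P2, P3, P4}: delivery cost 303 + fixed 30 = 333.
Compare {P1, P3, P4}: delivery cost 315 + fixed 23 = 338.
All other subsets cost ≥ 332. Minimum total cost: 327.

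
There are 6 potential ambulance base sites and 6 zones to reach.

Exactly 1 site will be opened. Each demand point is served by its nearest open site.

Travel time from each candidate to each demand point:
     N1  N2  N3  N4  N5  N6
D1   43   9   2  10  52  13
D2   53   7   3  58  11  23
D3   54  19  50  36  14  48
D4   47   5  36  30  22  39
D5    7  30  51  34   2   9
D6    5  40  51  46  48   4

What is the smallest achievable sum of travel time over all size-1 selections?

129

Open {D1}.
  N1→D1 43, N2→D1 9, N3→D1 2, N4→D1 10, N5→D1 52, N6→D1 13  ⇒ total 129.
Compare {D5}: total 133.
Compare {D2}: total 155.
No size-1 selection does better; minimum is 129.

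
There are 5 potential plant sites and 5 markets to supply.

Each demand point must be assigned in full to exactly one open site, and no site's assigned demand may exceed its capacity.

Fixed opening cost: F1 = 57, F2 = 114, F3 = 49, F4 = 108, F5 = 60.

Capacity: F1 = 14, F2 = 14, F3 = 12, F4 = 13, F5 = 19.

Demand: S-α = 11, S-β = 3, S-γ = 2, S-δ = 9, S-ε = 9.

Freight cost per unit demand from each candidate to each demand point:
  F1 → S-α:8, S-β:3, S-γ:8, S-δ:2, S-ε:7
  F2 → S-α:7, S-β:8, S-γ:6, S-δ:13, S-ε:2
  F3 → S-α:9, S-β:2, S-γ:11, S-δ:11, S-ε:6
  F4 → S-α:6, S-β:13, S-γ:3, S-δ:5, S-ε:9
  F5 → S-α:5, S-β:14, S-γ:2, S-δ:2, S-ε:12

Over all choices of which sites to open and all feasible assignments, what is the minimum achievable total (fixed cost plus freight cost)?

303

Open {F1, F3, F5}; cheapest assignment that respects the capacities:
  F1 (cap 14, load 9): S-δ — cost 9×2 = 18
  F3 (cap 12, load 12): S-β, S-ε — cost 3×2 + 9×6 = 60
  F5 (cap 19, load 13): S-α, S-γ — cost 11×5 + 2×2 = 59
  Shipping 137, fixed 166 → total 303.
  Any other capacity-feasible assignment to {F1, F3, F5} ships for at least 137.
Compare {F1, F2, F5}: its best feasible assignment gives total 335.
Compare {F1, F3, F4}: its best feasible assignment gives total 364.
Every other set of open sites that can feasibly serve all demand totals ≥ 335 even under its best assignment. Minimum: 303.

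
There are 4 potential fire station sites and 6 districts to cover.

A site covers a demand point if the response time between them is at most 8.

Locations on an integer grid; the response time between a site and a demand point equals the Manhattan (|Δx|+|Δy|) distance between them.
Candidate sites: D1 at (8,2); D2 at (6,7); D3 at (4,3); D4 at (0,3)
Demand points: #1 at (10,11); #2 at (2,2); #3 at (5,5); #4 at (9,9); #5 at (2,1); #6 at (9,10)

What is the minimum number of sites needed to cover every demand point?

2

Coverage sets (demand points within 8 of each site):
  D1: {#2, #3, #4, #5}
  D2: {#1, #3, #4, #6}
  D3: {#2, #3, #5}
  D4: {#2, #3, #5}
No single site covers all 6 demand points.
But {D1, D2} covers everything, so the minimum is 2.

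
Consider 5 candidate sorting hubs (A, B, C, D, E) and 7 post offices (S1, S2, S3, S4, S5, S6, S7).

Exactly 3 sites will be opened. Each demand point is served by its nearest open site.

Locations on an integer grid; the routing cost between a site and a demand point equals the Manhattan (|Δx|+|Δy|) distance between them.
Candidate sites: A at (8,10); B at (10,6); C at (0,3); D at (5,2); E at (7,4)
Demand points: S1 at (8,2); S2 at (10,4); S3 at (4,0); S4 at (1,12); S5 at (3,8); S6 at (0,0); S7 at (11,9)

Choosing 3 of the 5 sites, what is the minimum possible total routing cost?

Open {B, C, D}.
  S1→D 3, S2→B 2, S3→D 3, S4→C 10, S5→C 8, S6→C 3, S7→B 4  ⇒ total 33.
Compare {A, B, D}: total 35.
Compare {A, C, D}: total 36.
No size-3 selection does better; minimum is 33.

33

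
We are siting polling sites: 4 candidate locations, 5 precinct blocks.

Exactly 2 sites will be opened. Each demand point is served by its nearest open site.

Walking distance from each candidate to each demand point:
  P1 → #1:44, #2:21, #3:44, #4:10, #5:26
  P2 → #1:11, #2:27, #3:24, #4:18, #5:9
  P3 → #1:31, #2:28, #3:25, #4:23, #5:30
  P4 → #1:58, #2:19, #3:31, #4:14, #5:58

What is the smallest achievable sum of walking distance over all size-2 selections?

75

Open {P1, P2}.
  #1→P2 11, #2→P1 21, #3→P2 24, #4→P1 10, #5→P2 9  ⇒ total 75.
Compare {P2, P4}: total 77.
Compare {P2, P3}: total 89.
No size-2 selection does better; minimum is 75.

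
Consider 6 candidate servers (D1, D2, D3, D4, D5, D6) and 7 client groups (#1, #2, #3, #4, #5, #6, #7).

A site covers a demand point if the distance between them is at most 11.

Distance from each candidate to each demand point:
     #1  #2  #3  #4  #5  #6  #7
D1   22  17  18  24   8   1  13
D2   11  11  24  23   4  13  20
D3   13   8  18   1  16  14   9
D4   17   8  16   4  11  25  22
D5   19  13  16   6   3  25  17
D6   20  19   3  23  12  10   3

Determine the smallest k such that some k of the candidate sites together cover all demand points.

3

Coverage sets (demand points within 11 of each site):
  D1: {#5, #6}
  D2: {#1, #2, #5}
  D3: {#2, #4, #7}
  D4: {#2, #4, #5}
  D5: {#4, #5}
  D6: {#3, #6, #7}
No 2 sites suffice: every size-2 union leaves at least one demand point uncovered.
But {D2, D3, D6} covers everything, so the minimum is 3.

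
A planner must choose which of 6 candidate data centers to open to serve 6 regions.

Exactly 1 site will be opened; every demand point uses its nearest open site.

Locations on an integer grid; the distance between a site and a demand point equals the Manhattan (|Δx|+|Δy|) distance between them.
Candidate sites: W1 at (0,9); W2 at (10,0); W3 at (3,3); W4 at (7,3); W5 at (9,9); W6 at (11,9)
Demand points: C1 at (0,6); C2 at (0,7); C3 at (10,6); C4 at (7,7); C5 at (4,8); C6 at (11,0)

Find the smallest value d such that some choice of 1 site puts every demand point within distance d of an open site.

Open {W3}.
  Farthest demand point is C6 at distance 11 (to W3); all others are ≤ 11.
With {W4} the worst case is 11.
With {W5} the worst case is 12.
No size-1 selection achieves below 11.

11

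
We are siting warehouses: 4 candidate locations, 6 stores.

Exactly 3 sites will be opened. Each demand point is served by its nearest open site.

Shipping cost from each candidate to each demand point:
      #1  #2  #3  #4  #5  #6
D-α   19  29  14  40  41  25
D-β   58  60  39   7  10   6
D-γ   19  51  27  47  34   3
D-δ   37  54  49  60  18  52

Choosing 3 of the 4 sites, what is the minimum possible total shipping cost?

Open {D-α, D-β, D-γ}.
  #1→D-α 19, #2→D-α 29, #3→D-α 14, #4→D-β 7, #5→D-β 10, #6→D-γ 3  ⇒ total 82.
Compare {D-α, D-β, D-δ}: total 85.
Compare {D-β, D-γ, D-δ}: total 117.
No size-3 selection does better; minimum is 82.

82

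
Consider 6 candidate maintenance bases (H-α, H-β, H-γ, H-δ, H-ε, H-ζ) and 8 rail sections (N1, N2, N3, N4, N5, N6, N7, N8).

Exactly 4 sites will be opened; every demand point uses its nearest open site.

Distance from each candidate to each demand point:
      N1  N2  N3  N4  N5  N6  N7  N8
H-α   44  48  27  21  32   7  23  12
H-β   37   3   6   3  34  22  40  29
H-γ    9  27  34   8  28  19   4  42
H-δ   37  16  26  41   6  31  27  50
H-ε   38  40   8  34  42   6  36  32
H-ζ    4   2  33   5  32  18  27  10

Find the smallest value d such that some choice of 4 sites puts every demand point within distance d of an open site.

Open {H-γ, H-δ, H-ε, H-ζ}.
  Farthest demand point is N8 at distance 10 (to H-ζ); all others are ≤ 10.
With {H-α, H-β, H-γ, H-δ} the worst case is 12.
With {H-α, H-γ, H-δ, H-ε} the worst case is 16.
No size-4 selection achieves below 10.

10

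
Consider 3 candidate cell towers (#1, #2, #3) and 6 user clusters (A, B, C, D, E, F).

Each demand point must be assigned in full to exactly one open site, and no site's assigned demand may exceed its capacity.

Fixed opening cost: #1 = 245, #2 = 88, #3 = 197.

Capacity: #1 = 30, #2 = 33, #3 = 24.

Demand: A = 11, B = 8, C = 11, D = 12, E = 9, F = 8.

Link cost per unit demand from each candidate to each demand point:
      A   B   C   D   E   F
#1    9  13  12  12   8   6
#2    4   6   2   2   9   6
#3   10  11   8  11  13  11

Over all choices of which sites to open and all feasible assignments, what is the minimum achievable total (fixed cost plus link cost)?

Open {#1, #2}; cheapest assignment that respects the capacities:
  #1 (cap 30, load 28): A, E, F — cost 11×9 + 9×8 + 8×6 = 219
  #2 (cap 33, load 31): B, C, D — cost 8×6 + 11×2 + 12×2 = 94
  Shipping 313, fixed 333 → total 646.
  Any other capacity-feasible assignment to {#1, #2} ships for at least 313.
Compare {#1, #2, #3}: its best feasible assignment gives total 843.
Every other set of open sites that can feasibly serve all demand totals ≥ 843 even under its best assignment. Minimum: 646.

646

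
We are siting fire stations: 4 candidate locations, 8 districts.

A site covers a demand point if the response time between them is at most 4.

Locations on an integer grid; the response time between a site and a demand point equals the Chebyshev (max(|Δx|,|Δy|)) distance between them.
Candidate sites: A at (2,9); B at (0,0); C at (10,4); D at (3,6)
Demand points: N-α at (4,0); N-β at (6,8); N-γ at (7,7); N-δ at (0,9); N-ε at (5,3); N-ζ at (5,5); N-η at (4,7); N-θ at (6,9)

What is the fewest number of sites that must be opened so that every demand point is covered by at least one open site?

2

Coverage sets (demand points within 4 of each site):
  A: {N-β, N-δ, N-ζ, N-η, N-θ}
  B: {N-α}
  C: {N-β, N-γ}
  D: {N-β, N-γ, N-δ, N-ε, N-ζ, N-η, N-θ}
No single site covers all 8 demand points.
But {B, D} covers everything, so the minimum is 2.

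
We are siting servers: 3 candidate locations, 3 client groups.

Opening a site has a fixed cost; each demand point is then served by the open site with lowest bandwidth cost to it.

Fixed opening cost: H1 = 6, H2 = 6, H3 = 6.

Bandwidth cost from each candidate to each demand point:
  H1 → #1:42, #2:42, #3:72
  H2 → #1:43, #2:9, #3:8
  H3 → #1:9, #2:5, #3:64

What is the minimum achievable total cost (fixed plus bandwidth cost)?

34

Open {H2, H3}: assign each demand point to its cheapest open site.
  #1→H3 9, #2→H3 5, #3→H2 8
  bandwidth cost 22, fixed 12 → total 34.
Compare {H1, H2, H3}: bandwidth cost 22 + fixed 18 = 40.
Compare {H2}: bandwidth cost 60 + fixed 6 = 66.
Compare {H1, H2}: bandwidth cost 59 + fixed 12 = 71.
All other subsets cost ≥ 40. Minimum total cost: 34.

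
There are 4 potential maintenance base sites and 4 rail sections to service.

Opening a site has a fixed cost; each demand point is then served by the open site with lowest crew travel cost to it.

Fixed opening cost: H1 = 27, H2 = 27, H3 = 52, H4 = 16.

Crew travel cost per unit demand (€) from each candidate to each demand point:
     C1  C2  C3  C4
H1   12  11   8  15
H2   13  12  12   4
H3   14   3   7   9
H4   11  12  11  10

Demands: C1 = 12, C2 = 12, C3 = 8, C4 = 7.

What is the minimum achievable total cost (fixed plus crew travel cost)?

347

Open {H2, H3, H4}: assign each demand point to its cheapest open site.
  C1→H4 12×11=132, C2→H3 12×3=36, C3→H3 8×7=56, C4→H2 7×4=28
  crew travel cost 252, fixed 95 → total 347.
Compare {H2, H3}: crew travel cost 276 + fixed 79 = 355.
Compare {H3, H4}: crew travel cost 287 + fixed 68 = 355.
Compare {H1, H2, H3}: crew travel cost 264 + fixed 106 = 370.
All other subsets cost ≥ 355. Minimum total cost: 347.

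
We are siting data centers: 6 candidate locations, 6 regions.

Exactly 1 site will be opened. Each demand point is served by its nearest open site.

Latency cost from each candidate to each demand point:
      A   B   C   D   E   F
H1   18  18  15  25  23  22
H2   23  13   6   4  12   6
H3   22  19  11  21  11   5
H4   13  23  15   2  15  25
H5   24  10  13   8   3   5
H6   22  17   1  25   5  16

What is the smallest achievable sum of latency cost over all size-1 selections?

63

Open {H5}.
  A→H5 24, B→H5 10, C→H5 13, D→H5 8, E→H5 3, F→H5 5  ⇒ total 63.
Compare {H2}: total 64.
Compare {H6}: total 86.
No size-1 selection does better; minimum is 63.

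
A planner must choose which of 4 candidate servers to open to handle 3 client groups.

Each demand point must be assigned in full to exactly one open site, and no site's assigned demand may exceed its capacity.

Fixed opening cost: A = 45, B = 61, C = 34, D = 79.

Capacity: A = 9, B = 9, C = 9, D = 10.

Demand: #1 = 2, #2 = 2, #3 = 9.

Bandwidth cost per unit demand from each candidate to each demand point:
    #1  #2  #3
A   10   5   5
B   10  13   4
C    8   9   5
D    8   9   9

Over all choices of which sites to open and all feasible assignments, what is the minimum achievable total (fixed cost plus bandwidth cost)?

Open {A, C}; cheapest assignment that respects the capacities:
  A (cap 9, load 4): #1, #2 — cost 2×10 + 2×5 = 30
  C (cap 9, load 9): #3 — cost 9×5 = 45
  Shipping 75, fixed 79 → total 154.
  Any other capacity-feasible assignment to {A, C} ships for at least 75.
Compare {B, C}: its best feasible assignment gives total 165.
Compare {A, B}: its best feasible assignment gives total 172.
Every other set of open sites that can feasibly serve all demand totals ≥ 165 even under its best assignment. Minimum: 154.

154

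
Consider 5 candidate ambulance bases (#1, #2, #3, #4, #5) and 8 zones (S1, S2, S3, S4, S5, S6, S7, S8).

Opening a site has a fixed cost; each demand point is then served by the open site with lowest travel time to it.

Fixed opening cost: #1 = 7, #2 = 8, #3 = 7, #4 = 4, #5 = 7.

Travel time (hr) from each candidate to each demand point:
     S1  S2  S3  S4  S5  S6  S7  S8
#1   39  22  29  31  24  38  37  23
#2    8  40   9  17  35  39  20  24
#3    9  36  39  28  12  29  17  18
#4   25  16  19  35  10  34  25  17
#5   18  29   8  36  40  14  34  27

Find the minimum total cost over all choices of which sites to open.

129

Open {#2, #4, #5}: assign each demand point to its cheapest open site.
  S1→#2 8, S2→#4 16, S3→#5 8, S4→#2 17, S5→#4 10, S6→#5 14, S7→#2 20, S8→#4 17
  travel time 110, fixed 19 → total 129.
Compare {#2, #3, #4, #5}: travel time 107 + fixed 26 = 133.
Compare {#1, #2, #4, #5}: travel time 110 + fixed 26 = 136.
Compare {#3, #4, #5}: travel time 119 + fixed 18 = 137.
All other subsets cost ≥ 133. Minimum total cost: 129.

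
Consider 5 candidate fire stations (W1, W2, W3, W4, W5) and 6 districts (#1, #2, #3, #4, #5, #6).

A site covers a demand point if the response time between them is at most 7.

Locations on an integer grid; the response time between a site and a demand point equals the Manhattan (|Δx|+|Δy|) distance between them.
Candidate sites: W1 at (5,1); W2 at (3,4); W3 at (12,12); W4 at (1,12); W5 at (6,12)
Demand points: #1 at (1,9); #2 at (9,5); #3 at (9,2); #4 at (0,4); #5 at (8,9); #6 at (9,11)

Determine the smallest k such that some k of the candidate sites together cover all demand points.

Coverage sets (demand points within 7 of each site):
  W1: {#3}
  W2: {#1, #2, #4}
  W3: {#5, #6}
  W4: {#1}
  W5: {#5, #6}
No 2 sites suffice: every size-2 union leaves at least one demand point uncovered.
But {W1, W2, W3} covers everything, so the minimum is 3.

3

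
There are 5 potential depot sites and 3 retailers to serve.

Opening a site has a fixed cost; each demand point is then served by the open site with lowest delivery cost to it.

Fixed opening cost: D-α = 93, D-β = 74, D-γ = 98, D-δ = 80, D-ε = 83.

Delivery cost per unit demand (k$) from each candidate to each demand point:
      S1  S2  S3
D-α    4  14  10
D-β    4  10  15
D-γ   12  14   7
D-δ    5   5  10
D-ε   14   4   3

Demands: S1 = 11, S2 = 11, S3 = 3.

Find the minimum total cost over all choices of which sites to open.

220

Open {D-δ}: assign each demand point to its cheapest open site.
  S1→D-δ 11×5=55, S2→D-δ 11×5=55, S3→D-δ 3×10=30
  delivery cost 140, fixed 80 → total 220.
Compare {D-β, D-ε}: delivery cost 97 + fixed 157 = 254.
Compare {D-δ, D-ε}: delivery cost 108 + fixed 163 = 271.
Compare {D-β}: delivery cost 199 + fixed 74 = 273.
All other subsets cost ≥ 254. Minimum total cost: 220.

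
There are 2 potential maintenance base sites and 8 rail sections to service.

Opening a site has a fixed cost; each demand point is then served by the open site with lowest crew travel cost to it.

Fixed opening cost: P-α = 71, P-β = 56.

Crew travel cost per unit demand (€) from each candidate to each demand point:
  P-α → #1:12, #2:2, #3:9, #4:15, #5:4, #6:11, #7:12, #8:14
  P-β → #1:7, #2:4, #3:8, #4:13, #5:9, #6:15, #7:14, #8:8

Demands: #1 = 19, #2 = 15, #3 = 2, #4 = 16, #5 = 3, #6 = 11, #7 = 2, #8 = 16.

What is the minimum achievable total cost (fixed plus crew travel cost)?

Open {P-α, P-β}: assign each demand point to its cheapest open site.
  #1→P-β 19×7=133, #2→P-α 15×2=30, #3→P-β 2×8=16, #4→P-β 16×13=208, #5→P-α 3×4=12, #6→P-α 11×11=121, #7→P-α 2×12=24, #8→P-β 16×8=128
  crew travel cost 672, fixed 127 → total 799.
Compare {P-β}: crew travel cost 765 + fixed 56 = 821.
Compare {P-α}: crew travel cost 897 + fixed 71 = 968.

799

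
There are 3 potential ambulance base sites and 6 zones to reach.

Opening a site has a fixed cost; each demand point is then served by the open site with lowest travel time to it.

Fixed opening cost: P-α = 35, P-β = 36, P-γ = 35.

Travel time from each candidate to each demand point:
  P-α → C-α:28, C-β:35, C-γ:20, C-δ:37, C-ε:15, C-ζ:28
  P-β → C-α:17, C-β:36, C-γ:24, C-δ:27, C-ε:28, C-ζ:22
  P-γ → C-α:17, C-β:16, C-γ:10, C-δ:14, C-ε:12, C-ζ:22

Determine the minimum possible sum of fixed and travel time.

Open {P-γ}: assign each demand point to its cheapest open site.
  C-α→P-γ 17, C-β→P-γ 16, C-γ→P-γ 10, C-δ→P-γ 14, C-ε→P-γ 12, C-ζ→P-γ 22
  travel time 91, fixed 35 → total 126.
Compare {P-α, P-γ}: travel time 91 + fixed 70 = 161.
Compare {P-β, P-γ}: travel time 91 + fixed 71 = 162.
Compare {P-β}: travel time 154 + fixed 36 = 190.
All other subsets cost ≥ 161. Minimum total cost: 126.

126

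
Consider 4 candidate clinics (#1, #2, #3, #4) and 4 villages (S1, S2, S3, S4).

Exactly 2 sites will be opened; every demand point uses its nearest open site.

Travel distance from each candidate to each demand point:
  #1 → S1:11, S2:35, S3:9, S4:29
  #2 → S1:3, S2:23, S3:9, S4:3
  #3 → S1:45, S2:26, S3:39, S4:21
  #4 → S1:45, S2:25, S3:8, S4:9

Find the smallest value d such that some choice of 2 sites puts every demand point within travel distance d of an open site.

23

Open {#1, #2}.
  Farthest demand point is S2 at travel distance 23 (to #2); all others are ≤ 23.
With {#2, #3} the worst case is 23.
With {#2, #4} the worst case is 23.
No size-2 selection achieves below 23.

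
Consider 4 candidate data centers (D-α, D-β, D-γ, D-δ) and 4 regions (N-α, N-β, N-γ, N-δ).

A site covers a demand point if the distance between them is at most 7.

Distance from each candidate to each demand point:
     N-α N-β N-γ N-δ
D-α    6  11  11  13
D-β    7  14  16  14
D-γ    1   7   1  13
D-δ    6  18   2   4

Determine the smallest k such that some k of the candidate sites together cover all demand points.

2

Coverage sets (demand points within 7 of each site):
  D-α: {N-α}
  D-β: {N-α}
  D-γ: {N-α, N-β, N-γ}
  D-δ: {N-α, N-γ, N-δ}
No single site covers all 4 demand points.
But {D-γ, D-δ} covers everything, so the minimum is 2.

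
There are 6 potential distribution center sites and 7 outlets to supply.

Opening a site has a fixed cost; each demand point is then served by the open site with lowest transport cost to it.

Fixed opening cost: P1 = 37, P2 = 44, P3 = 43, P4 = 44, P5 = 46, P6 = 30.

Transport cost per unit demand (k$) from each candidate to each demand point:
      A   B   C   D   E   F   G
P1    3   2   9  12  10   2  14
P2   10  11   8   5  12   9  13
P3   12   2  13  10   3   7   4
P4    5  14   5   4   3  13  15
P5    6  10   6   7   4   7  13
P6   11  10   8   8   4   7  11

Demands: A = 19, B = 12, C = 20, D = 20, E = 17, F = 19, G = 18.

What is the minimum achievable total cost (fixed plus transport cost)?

546

Open {P1, P3, P4}: assign each demand point to its cheapest open site.
  A→P1 19×3=57, B→P1 12×2=24, C→P4 20×5=100, D→P4 20×4=80, E→P3 17×3=51, F→P1 19×2=38, G→P3 18×4=72
  transport cost 422, fixed 124 → total 546.
Compare {P1, P3, P4, P6}: transport cost 422 + fixed 154 = 576.
Compare {P1, P2, P3, P4}: transport cost 422 + fixed 168 = 590.
Compare {P1, P3, P4, P5}: transport cost 422 + fixed 170 = 592.
All other subsets cost ≥ 576. Minimum total cost: 546.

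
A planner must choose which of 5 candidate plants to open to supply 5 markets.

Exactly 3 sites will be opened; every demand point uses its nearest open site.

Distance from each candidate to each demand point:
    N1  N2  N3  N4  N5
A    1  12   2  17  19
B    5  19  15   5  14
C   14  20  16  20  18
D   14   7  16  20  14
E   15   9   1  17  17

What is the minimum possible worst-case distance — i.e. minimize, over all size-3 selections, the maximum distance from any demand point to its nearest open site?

14

Open {A, B, C}.
  Farthest demand point is N5 at distance 14 (to B); all others are ≤ 14.
With {A, B, D} the worst case is 14.
With {A, B, E} the worst case is 14.
No size-3 selection achieves below 14.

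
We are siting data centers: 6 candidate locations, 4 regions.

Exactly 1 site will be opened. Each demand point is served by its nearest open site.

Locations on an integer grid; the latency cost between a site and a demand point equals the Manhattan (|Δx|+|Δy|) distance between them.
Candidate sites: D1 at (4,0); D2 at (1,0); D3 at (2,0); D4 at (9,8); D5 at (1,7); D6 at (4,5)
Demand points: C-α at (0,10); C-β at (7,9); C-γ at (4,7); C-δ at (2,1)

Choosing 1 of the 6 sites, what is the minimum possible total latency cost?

Open {D5}.
  C-α→D5 4, C-β→D5 8, C-γ→D5 3, C-δ→D5 7  ⇒ total 22.
Compare {D6}: total 24.
Compare {D4}: total 34.
No size-1 selection does better; minimum is 22.

22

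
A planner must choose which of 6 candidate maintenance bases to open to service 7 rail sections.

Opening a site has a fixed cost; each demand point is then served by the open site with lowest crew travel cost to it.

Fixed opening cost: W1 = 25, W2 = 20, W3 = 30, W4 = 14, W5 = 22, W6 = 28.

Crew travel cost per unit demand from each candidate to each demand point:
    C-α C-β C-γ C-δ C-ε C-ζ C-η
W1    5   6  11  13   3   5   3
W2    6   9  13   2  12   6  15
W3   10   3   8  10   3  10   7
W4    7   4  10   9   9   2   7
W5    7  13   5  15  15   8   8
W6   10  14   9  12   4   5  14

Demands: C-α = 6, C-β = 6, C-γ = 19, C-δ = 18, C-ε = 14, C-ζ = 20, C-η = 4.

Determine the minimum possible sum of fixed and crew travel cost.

Open {W1, W2, W4, W5}: assign each demand point to its cheapest open site.
  C-α→W1 6×5=30, C-β→W4 6×4=24, C-γ→W5 19×5=95, C-δ→W2 18×2=36, C-ε→W1 14×3=42, C-ζ→W4 20×2=40, C-η→W1 4×3=12
  crew travel cost 279, fixed 81 → total 360.
Compare {W2, W3, W4, W5}: crew travel cost 295 + fixed 86 = 381.
Compare {W1, W2, W3, W4, W5}: crew travel cost 273 + fixed 111 = 384.
Compare {W1, W2, W4, W5, W6}: crew travel cost 279 + fixed 109 = 388.
All other subsets cost ≥ 381. Minimum total cost: 360.

360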